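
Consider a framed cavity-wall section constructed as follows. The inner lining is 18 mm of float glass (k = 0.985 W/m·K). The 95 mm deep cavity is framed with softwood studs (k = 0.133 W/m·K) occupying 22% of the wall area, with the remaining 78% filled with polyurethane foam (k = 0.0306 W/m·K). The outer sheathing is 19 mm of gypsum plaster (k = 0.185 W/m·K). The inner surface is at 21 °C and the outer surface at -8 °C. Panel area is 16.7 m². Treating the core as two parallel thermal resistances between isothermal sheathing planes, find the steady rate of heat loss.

Q ≈ 254 W

Sheathing layers in series; stud and cavity paths in parallel between them.
R_inner = 0.018/(0.985×16.7) = 0.001094 K/W
R_stud  = 0.095/(0.133×0.22×16.7) = 0.1944 K/W
R_cav   = 0.095/(0.0306×0.78×16.7) = 0.2383 K/W
1/R_core = 1/R_stud + 1/R_cav → R_core = 0.1071 K/W
R_outer = 0.019/(0.185×16.7) = 0.00615 K/W
R_total = 0.1143 K/W
Q = ΔT/R_total = 29/0.1143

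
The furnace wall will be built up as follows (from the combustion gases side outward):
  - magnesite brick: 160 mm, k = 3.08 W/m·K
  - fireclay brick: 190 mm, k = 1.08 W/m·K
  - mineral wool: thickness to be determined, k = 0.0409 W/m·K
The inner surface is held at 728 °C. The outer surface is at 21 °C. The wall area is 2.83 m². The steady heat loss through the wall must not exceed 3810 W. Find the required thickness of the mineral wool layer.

L ≈ 12.2 mm

Thermal resistances in series:
R_magnesite brick = L/(kA) = 0.16/(3.08×2.83) = 0.01836 K/W
R_fireclay brick = L/(kA) = 0.19/(1.08×2.83) = 0.06216 K/W
Sum of the known resistances R_other = 0.08052 K/W
Required total resistance R_tot = ΔT/Q_allow = 707/3810 = 0.1856 K/W
R_mineral wool = R_tot − R_other = 0.105 K/W
L = R·k·A = 0.105×0.0409×2.83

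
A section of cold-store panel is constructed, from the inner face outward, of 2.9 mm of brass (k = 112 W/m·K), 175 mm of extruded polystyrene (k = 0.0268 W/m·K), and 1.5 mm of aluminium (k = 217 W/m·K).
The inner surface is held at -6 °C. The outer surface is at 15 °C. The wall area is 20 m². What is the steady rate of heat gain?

Q ≈ 64.3 W

Series thermal resistances:
R_brass = L/(kA) = 0.0029/(112×20) = 1.295×10^-6 K/W
R_extruded polystyrene = L/(kA) = 0.175/(0.0268×20) = 0.3265 K/W
R_aluminium = L/(kA) = 0.0015/(217×20) = 3.456×10^-7 K/W
R_total = 0.3265 K/W
Q = ΔT / R_total = 21 / 0.3265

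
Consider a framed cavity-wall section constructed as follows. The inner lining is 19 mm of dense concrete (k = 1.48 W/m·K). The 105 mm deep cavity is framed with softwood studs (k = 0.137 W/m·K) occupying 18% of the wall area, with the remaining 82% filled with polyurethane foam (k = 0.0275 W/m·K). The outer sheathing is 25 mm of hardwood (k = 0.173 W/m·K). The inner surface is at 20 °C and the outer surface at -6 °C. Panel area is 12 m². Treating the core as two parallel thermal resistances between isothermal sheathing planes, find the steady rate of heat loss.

Sheathing layers in series; stud and cavity paths in parallel between them.
R_inner = 0.019/(1.48×12) = 0.00107 K/W
R_stud  = 0.105/(0.137×0.18×12) = 0.3548 K/W
R_cav   = 0.105/(0.0275×0.82×12) = 0.388 K/W
1/R_core = 1/R_stud + 1/R_cav → R_core = 0.1853 K/W
R_outer = 0.025/(0.173×12) = 0.01204 K/W
R_total = 0.1985 K/W
Q = ΔT/R_total = 26/0.1985

Q ≈ 131 W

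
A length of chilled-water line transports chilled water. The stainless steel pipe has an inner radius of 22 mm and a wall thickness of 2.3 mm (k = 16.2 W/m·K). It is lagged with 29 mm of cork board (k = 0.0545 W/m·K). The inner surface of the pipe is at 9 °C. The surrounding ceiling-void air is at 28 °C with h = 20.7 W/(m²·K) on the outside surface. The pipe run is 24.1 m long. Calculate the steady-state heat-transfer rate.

Per-layer cylindrical resistances, series-summed:
R_stainless steel pipe wall = ln(24.3/22)/(2π×16.2×24.1) = 4.053×10^-5 K/W
R_cork board = ln(53.3/24.3)/(2π×0.0545×24.1) = 0.09518 K/W
R_outer film = 1/(h_o·2πr_oL) = 1/(20.7×2π×0.0533×24.1) = 0.005986 K/W
R_total = 0.1012 K/W
Q = ΔT/R_total = 19/0.1012

Q ≈ 188 W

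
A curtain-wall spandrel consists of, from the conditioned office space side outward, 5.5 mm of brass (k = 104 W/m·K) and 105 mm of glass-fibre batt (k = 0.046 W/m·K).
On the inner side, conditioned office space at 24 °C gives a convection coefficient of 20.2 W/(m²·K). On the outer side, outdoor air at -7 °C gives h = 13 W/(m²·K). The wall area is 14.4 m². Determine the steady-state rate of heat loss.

Q ≈ 185 W

Series thermal resistances:
R_inner film = 1/(h_i·A) = 1/(20.2×14.4) = 0.003438 K/W
R_brass = L/(kA) = 0.0055/(104×14.4) = 3.673×10^-6 K/W
R_glass-fibre batt = L/(kA) = 0.105/(0.046×14.4) = 0.1585 K/W
R_outer film = 1/(h_o·A) = 1/(13×14.4) = 0.005342 K/W
R_total = 0.1673 K/W
Q = ΔT / R_total = 31 / 0.1673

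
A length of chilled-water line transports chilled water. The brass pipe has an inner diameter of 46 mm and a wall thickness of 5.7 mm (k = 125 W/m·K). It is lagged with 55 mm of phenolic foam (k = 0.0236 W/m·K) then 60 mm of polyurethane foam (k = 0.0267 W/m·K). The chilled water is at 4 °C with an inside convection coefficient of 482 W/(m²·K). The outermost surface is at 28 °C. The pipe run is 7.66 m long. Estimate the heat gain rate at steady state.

Q ≈ 17.6 W

Treating each annulus and film as a series resistance:
R_inner film = 1/(h_i·2πr₁L) = 1/(482×2π×0.023×7.66) = 0.001874 K/W
R_brass pipe wall = ln(28.7/23)/(2π×125×7.66) = 3.68×10^-5 K/W
R_phenolic foam = ln(83.7/28.7)/(2π×0.0236×7.66) = 0.9423 K/W
R_polyurethane foam = ln(143.7/83.7)/(2π×0.0267×7.66) = 0.4206 K/W
R_total = 1.365 K/W
Q = ΔT/R_total = 24/1.365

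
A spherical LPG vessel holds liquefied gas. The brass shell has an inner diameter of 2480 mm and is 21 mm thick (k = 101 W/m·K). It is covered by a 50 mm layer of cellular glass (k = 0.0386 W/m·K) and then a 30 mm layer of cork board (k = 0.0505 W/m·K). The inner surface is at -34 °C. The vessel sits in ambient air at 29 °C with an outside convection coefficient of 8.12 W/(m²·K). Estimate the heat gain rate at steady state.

Radial (spherical) resistances in series:
R_brass shell = (1/1.24 − 1/1.261)/(4π×101) = 1.058×10^-5 K/W
R_cellular glass = (1/1.261 − 1/1.311)/(4π×0.0386) = 0.06235 K/W
R_cork board = (1/1.311 − 1/1.341)/(4π×0.0505) = 0.02689 K/W
R_outer film = 1/(h·4πr_o²) = 1/(8.12×4π×1.341²) = 0.00545 K/W
R_total = 0.0947 K/W
Q = ΔT/R_total = 63/0.0947

Q ≈ 665 W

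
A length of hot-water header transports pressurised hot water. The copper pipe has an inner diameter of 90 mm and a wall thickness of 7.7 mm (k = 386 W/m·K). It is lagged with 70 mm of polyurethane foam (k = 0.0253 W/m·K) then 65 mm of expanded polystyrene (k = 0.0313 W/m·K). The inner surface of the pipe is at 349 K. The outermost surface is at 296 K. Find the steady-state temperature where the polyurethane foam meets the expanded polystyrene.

T ≈ 311 K

Radial resistances (cylindrical: R_cond = ln(r_o/r_i)/(2πkL), R_conv = 1/(h·2πrL)):
R_copper pipe wall = ln(52.7/45)/(2π×386×1) = 6.513×10^-5 K/W
R_polyurethane foam = ln(122.7/52.7)/(2π×0.0253×1) = 5.316 K/W
R_expanded polystyrene = ln(187.7/122.7)/(2π×0.0313×1) = 2.162 K/W
R_total = 7.478 K/W
Q = ΔT/R_total = 53/7.478
Q = 7.09 W/m
T_interface = T_inner − Q·ΣR(inner→interface) = 349 − 7.09×5.317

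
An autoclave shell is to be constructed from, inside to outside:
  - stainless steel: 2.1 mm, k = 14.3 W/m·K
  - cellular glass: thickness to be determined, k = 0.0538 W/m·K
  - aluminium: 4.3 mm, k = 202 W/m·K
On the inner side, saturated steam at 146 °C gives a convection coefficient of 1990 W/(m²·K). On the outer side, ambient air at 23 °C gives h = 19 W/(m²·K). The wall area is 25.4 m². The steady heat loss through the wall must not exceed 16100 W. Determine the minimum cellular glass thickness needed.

Thermal resistances in series:
R_inner film = 1/(h_i·A) = 1/(1990×25.4) = 1.978×10^-5 K/W
R_stainless steel = L/(kA) = 0.0021/(14.3×25.4) = 5.782×10^-6 K/W
R_aluminium = L/(kA) = 0.0043/(202×25.4) = 8.381×10^-7 K/W
R_outer film = 1/(h_o·A) = 1/(19×25.4) = 0.002072 K/W
Sum of the known resistances R_other = 0.002099 K/W
Required total resistance R_tot = ΔT/Q_allow = 123/16100 = 0.00764 K/W
R_cellular glass = R_tot − R_other = 0.005541 K/W
L = R·k·A = 0.005541×0.0538×25.4

L ≈ 7.57 mm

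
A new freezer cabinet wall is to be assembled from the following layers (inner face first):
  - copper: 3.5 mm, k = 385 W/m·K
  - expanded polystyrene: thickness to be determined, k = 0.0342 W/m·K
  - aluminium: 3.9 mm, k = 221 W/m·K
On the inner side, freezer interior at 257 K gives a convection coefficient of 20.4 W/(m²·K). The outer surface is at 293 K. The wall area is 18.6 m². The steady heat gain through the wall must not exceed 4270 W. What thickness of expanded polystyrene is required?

Series thermal resistances:
R_inner film = 1/(h_i·A) = 1/(20.4×18.6) = 0.002635 K/W
R_copper = L/(kA) = 0.0035/(385×18.6) = 4.888×10^-7 K/W
R_aluminium = L/(kA) = 0.0039/(221×18.6) = 9.488×10^-7 K/W
Sum of the known resistances R_other = 0.002637 K/W
Required total resistance R_tot = ΔT/Q_allow = 36/4270 = 0.008431 K/W
R_expanded polystyrene = R_tot − R_other = 0.005794 K/W
L = R·k·A = 0.005794×0.0342×18.6

L ≈ 3.69 mm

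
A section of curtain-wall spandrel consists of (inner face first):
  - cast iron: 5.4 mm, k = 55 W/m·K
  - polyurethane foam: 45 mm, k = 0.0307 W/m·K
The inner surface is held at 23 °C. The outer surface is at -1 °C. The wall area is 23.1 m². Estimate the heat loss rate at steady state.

Thermal resistances in series:
R_cast iron = L/(kA) = 0.0054/(55×23.1) = 4.25×10^-6 K/W
R_polyurethane foam = L/(kA) = 0.045/(0.0307×23.1) = 0.06345 K/W
R_total = 0.06346 K/W
Q = ΔT / R_total = 24 / 0.06346

Q ≈ 378 W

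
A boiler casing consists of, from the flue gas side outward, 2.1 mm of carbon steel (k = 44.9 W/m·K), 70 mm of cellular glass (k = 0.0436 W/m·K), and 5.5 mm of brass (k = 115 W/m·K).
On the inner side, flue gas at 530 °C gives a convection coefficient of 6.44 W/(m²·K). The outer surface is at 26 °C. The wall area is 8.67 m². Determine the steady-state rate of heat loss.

Q ≈ 2480 W

Using the resistance-network approach (series):
R_inner film = 1/(h_i·A) = 1/(6.44×8.67) = 0.01791 K/W
R_carbon steel = L/(kA) = 0.0021/(44.9×8.67) = 5.395×10^-6 K/W
R_cellular glass = L/(kA) = 0.07/(0.0436×8.67) = 0.1852 K/W
R_brass = L/(kA) = 0.0055/(115×8.67) = 5.516×10^-6 K/W
R_total = 0.2031 K/W
Q = ΔT / R_total = 504 / 0.2031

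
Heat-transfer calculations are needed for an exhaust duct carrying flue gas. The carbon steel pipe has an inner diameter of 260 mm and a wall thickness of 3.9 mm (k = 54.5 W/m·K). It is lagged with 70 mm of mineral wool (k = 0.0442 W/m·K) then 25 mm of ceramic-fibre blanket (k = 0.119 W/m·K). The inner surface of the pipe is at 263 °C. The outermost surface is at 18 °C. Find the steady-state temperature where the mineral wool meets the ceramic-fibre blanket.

Cylindrical conduction, so R = ln(r₂/r₁)/(2πkL) per layer, in series:
R_carbon steel pipe wall = ln(133.9/130)/(2π×54.5×1) = 8.632×10^-5 K/W
R_mineral wool = ln(203.9/133.9)/(2π×0.0442×1) = 1.514 K/W
R_ceramic-fibre blanket = ln(228.9/203.9)/(2π×0.119×1) = 0.1547 K/W
R_total = 1.669 K/W
Q = ΔT/R_total = 245/1.669
Q = 147 W/m
T_interface = T_inner − Q·ΣR(inner→interface) = 263 − 147×1.514

T ≈ 40.7 °C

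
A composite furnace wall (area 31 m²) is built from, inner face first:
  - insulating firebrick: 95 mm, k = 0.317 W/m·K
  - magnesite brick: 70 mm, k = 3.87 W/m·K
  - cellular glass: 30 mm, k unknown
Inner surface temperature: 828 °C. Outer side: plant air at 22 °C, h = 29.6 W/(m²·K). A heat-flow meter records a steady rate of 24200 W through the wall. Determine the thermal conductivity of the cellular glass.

Model the wall as resistances in series:
R_insulating firebrick = L/(kA) = 0.095/(0.317×31) = 0.009667 K/W
R_magnesite brick = L/(kA) = 0.07/(3.87×31) = 5.835×10^-4 K/W
R_outer film = 1/(h_o·A) = 1/(29.6×31) = 0.00109 K/W
Sum of known resistances R_other = 0.01134 K/W
Total R = ΔT/Q = 806/24200 = 0.03331 K/W
R_cellular glass = R_total − R_other = 0.02197 K/W
k = L/(R·A) = 0.03/(0.02197×31)

k ≈ 0.0441 W/(m·K)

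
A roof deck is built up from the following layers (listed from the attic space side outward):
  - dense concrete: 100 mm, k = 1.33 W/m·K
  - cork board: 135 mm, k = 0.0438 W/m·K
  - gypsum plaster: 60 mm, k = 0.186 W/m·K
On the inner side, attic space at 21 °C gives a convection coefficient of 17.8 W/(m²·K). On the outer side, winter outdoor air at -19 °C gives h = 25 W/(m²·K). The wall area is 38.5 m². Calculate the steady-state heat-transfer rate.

Q ≈ 431 W

Thermal resistances in series:
R_inner film = 1/(h_i·A) = 1/(17.8×38.5) = 0.001459 K/W
R_dense concrete = L/(kA) = 0.1/(1.33×38.5) = 0.001953 K/W
R_cork board = L/(kA) = 0.135/(0.0438×38.5) = 0.08006 K/W
R_gypsum plaster = L/(kA) = 0.06/(0.186×38.5) = 0.008379 K/W
R_outer film = 1/(h_o·A) = 1/(25×38.5) = 0.001039 K/W
R_total = 0.09289 K/W
Q = ΔT / R_total = 40 / 0.09289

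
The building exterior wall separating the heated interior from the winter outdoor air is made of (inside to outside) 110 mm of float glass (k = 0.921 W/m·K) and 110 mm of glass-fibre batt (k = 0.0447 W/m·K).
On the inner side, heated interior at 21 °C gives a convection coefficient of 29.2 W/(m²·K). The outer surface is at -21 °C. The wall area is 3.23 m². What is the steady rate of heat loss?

Q ≈ 51.9 W

Treating each layer as a thermal resistance in series:
R_inner film = 1/(h_i·A) = 1/(29.2×3.23) = 0.0106 K/W
R_float glass = L/(kA) = 0.11/(0.921×3.23) = 0.03698 K/W
R_glass-fibre batt = L/(kA) = 0.11/(0.0447×3.23) = 0.7619 K/W
R_total = 0.8095 K/W
Q = ΔT / R_total = 42 / 0.8095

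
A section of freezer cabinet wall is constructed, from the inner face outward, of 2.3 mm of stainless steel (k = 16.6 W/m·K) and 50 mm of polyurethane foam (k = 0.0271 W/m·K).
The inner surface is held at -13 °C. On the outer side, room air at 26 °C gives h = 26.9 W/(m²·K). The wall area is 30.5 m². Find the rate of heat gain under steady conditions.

Using the resistance-network approach (series):
R_stainless steel = L/(kA) = 0.0023/(16.6×30.5) = 4.543×10^-6 K/W
R_polyurethane foam = L/(kA) = 0.05/(0.0271×30.5) = 0.06049 K/W
R_outer film = 1/(h_o·A) = 1/(26.9×30.5) = 0.001219 K/W
R_total = 0.06172 K/W
Q = ΔT / R_total = 39 / 0.06172

Q ≈ 632 W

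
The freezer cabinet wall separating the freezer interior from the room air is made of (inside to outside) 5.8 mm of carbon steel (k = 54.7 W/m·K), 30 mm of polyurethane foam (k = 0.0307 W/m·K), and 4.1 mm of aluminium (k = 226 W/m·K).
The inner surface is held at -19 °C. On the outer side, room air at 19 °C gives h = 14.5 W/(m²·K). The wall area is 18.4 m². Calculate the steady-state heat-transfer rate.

Q ≈ 668 W

Thermal resistances in series:
R_carbon steel = L/(kA) = 0.0058/(54.7×18.4) = 5.763×10^-6 K/W
R_polyurethane foam = L/(kA) = 0.03/(0.0307×18.4) = 0.05311 K/W
R_aluminium = L/(kA) = 0.0041/(226×18.4) = 9.86×10^-7 K/W
R_outer film = 1/(h_o·A) = 1/(14.5×18.4) = 0.003748 K/W
R_total = 0.05686 K/W
Q = ΔT / R_total = 38 / 0.05686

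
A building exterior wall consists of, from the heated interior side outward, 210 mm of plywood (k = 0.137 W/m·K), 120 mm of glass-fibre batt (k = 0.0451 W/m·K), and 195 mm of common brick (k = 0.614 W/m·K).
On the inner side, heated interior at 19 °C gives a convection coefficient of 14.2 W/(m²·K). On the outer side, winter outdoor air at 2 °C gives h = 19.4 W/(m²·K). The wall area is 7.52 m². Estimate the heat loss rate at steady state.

Q ≈ 27.6 W

Using the resistance-network approach (series):
R_inner film = 1/(h_i·A) = 1/(14.2×7.52) = 0.009365 K/W
R_plywood = L/(kA) = 0.21/(0.137×7.52) = 0.2038 K/W
R_glass-fibre batt = L/(kA) = 0.12/(0.0451×7.52) = 0.3538 K/W
R_common brick = L/(kA) = 0.195/(0.614×7.52) = 0.04223 K/W
R_outer film = 1/(h_o·A) = 1/(19.4×7.52) = 0.006855 K/W
R_total = 0.6161 K/W
Q = ΔT / R_total = 17 / 0.6161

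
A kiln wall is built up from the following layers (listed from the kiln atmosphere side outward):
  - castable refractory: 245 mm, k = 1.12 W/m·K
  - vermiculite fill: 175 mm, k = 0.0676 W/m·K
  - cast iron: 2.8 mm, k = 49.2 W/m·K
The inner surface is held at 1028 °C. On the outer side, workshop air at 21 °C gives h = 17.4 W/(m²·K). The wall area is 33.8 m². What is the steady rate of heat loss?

Q ≈ 11900 W

Treating each layer as a thermal resistance in series:
R_castable refractory = L/(kA) = 0.245/(1.12×33.8) = 0.006472 K/W
R_vermiculite fill = L/(kA) = 0.175/(0.0676×33.8) = 0.07659 K/W
R_cast iron = L/(kA) = 0.0028/(49.2×33.8) = 1.684×10^-6 K/W
R_outer film = 1/(h_o·A) = 1/(17.4×33.8) = 0.0017 K/W
R_total = 0.08476 K/W
Q = ΔT / R_total = 1007 / 0.08476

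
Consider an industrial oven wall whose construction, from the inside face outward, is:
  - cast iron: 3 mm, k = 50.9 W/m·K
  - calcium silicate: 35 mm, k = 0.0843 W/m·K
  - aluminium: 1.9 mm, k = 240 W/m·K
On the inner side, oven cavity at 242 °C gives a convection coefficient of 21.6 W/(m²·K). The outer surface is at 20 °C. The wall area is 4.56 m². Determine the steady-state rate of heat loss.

Q ≈ 2190 W

Series thermal resistances:
R_inner film = 1/(h_i·A) = 1/(21.6×4.56) = 0.01015 K/W
R_cast iron = L/(kA) = 0.003/(50.9×4.56) = 1.293×10^-5 K/W
R_calcium silicate = L/(kA) = 0.035/(0.0843×4.56) = 0.09105 K/W
R_aluminium = L/(kA) = 0.0019/(240×4.56) = 1.736×10^-6 K/W
R_total = 0.1012 K/W
Q = ΔT / R_total = 222 / 0.1012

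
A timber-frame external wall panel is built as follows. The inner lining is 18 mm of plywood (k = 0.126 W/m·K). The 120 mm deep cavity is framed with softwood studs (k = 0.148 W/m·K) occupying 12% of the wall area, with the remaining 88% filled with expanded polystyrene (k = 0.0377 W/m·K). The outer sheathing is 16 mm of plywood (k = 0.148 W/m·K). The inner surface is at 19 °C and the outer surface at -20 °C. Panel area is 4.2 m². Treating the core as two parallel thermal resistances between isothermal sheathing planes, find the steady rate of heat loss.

Q ≈ 62.8 W

Sheathing layers in series; stud and cavity paths in parallel between them.
R_inner = 0.018/(0.126×4.2) = 0.03401 K/W
R_stud  = 0.12/(0.148×0.12×4.2) = 1.609 K/W
R_cav   = 0.12/(0.0377×0.88×4.2) = 0.8612 K/W
1/R_core = 1/R_stud + 1/R_cav → R_core = 0.5609 K/W
R_outer = 0.016/(0.148×4.2) = 0.02574 K/W
R_total = 0.6207 K/W
Q = ΔT/R_total = 39/0.6207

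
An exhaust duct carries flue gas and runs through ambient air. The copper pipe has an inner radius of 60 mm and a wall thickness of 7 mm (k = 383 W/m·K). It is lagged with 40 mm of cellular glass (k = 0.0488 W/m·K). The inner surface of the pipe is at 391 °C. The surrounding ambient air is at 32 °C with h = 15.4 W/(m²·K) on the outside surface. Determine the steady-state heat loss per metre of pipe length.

q′ ≈ 221 W/m

For a radial system each layer contributes R = ln(r_out/r_in)/(2πkL); films add R = 1/(hA).
R_copper pipe wall = ln(67/60)/(2π×383×1) = 4.585×10^-5 K/W
R_cellular glass = ln(107/67)/(2π×0.0488×1) = 1.527 K/W
R_outer film = 1/(h_o·2πr_oL) = 1/(15.4×2π×0.107×1) = 0.09659 K/W
R_total = 1.623 K/W
Q = ΔT/R_total = 359/1.623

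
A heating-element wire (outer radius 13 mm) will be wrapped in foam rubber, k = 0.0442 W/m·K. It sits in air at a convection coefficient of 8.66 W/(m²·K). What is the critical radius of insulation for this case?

r_cr ≈ 5.1 mm

For a cylinder r_cr = k/h = 0.0442/8.66
r_cr = 5.1 mm; since the bare radius (13 mm) is above r_cr, any added insulation will reduce heat loss.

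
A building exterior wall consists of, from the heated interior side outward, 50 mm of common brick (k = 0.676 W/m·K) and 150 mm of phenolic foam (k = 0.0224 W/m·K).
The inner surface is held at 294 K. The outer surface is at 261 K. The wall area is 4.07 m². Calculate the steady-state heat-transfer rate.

Using the resistance-network approach (series):
R_common brick = L/(kA) = 0.05/(0.676×4.07) = 0.01817 K/W
R_phenolic foam = L/(kA) = 0.15/(0.0224×4.07) = 1.645 K/W
R_total = 1.663 K/W
Q = ΔT / R_total = 33 / 1.663

Q ≈ 19.8 W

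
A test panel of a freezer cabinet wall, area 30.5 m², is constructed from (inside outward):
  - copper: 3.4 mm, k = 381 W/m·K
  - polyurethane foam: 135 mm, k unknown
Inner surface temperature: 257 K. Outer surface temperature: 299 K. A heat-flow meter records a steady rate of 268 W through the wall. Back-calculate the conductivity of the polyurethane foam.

k ≈ 0.0282 W/(m·K)

Thermal resistances in series:
R_copper = L/(kA) = 0.0034/(381×30.5) = 2.926×10^-7 K/W
Sum of known resistances R_other = 2.926×10^-7 K/W
Total R = ΔT/Q = 42/268 = 0.1567 K/W
R_polyurethane foam = R_total − R_other = 0.1567 K/W
k = L/(R·A) = 0.135/(0.1567×30.5)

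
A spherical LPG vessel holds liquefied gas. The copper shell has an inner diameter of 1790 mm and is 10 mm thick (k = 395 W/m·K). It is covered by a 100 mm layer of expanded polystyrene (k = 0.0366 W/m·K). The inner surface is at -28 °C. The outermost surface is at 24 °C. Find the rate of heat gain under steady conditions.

For a spherical shell R = (1/r₁ − 1/r₂)/(4πk); film R = 1/(h·4πr²). In series:
R_copper shell = (1/0.895 − 1/0.905)/(4π×395) = 2.487×10^-6 K/W
R_expanded polystyrene = (1/0.905 − 1/1.005)/(4π×0.0366) = 0.2391 K/W
R_total = 0.2391 K/W
Q = ΔT/R_total = 52/0.2391

Q ≈ 218 W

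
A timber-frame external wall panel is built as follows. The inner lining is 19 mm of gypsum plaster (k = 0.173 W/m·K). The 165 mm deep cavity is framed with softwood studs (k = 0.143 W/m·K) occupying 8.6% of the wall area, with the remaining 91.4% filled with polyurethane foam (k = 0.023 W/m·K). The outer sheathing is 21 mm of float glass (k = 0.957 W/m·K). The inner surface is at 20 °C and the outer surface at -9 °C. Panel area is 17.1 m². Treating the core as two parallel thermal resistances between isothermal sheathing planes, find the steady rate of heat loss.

Q ≈ 97.5 W

Sheathing layers in series; stud and cavity paths in parallel between them.
R_inner = 0.019/(0.173×17.1) = 0.006423 K/W
R_stud  = 0.165/(0.143×0.086×17.1) = 0.7846 K/W
R_cav   = 0.165/(0.023×0.914×17.1) = 0.459 K/W
1/R_core = 1/R_stud + 1/R_cav → R_core = 0.2896 K/W
R_outer = 0.021/(0.957×17.1) = 0.001283 K/W
R_total = 0.2973 K/W
Q = ΔT/R_total = 29/0.2973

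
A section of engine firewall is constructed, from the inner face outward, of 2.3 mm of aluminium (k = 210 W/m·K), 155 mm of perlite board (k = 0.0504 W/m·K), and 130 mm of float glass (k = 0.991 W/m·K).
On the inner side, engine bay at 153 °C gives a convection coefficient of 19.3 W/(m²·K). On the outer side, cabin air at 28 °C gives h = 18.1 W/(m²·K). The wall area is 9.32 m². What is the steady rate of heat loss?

Using the resistance-network approach (series):
R_inner film = 1/(h_i·A) = 1/(19.3×9.32) = 0.005559 K/W
R_aluminium = L/(kA) = 0.0023/(210×9.32) = 1.175×10^-6 K/W
R_perlite board = L/(kA) = 0.155/(0.0504×9.32) = 0.33 K/W
R_float glass = L/(kA) = 0.13/(0.991×9.32) = 0.01408 K/W
R_outer film = 1/(h_o·A) = 1/(18.1×9.32) = 0.005928 K/W
R_total = 0.3555 K/W
Q = ΔT / R_total = 125 / 0.3555

Q ≈ 352 W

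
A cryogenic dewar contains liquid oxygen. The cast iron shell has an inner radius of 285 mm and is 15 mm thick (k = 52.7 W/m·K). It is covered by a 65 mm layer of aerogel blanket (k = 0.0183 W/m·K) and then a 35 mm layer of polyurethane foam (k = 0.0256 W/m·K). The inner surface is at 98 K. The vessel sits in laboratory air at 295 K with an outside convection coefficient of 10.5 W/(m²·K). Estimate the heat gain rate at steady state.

Each spherical layer contributes R = (1/r_i − 1/r_o)/(4πk):
R_cast iron shell = (1/0.285 − 1/0.3)/(4π×52.7) = 2.649×10^-4 K/W
R_aerogel blanket = (1/0.3 − 1/0.365)/(4π×0.0183) = 2.581 K/W
R_polyurethane foam = (1/0.365 − 1/0.4)/(4π×0.0256) = 0.7452 K/W
R_outer film = 1/(h·4πr_o²) = 1/(10.5×4π×0.4²) = 0.04737 K/W
R_total = 3.374 K/W
Q = ΔT/R_total = 197/3.374

Q ≈ 58.4 W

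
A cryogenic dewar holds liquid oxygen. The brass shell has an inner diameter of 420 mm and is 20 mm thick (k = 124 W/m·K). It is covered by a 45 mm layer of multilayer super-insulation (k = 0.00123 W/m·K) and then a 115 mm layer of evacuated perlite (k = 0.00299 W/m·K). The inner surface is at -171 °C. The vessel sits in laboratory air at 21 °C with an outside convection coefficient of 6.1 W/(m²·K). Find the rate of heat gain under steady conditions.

Q ≈ 2.57 W

For a spherical shell R = (1/r₁ − 1/r₂)/(4πk); film R = 1/(h·4πr²). In series:
R_brass shell = (1/0.21 − 1/0.23)/(4π×124) = 2.657×10^-4 K/W
R_multilayer super-insulation = (1/0.23 − 1/0.275)/(4π×0.00123) = 46.03 K/W
R_evacuated perlite = (1/0.275 − 1/0.39)/(4π×0.00299) = 28.54 K/W
R_outer film = 1/(h·4πr_o²) = 1/(6.1×4π×0.39²) = 0.08577 K/W
R_total = 74.65 K/W
Q = ΔT/R_total = 192/74.65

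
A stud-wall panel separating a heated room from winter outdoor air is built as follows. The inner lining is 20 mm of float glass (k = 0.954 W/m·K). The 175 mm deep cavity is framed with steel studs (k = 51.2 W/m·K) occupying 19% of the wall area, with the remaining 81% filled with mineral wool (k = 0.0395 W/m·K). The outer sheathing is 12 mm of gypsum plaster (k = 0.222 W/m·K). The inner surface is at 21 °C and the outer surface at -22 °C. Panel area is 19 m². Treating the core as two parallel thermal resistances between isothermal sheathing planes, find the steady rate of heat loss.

Q ≈ 8790 W

Sheathing layers in series; stud and cavity paths in parallel between them.
R_inner = 0.02/(0.954×19) = 0.001103 K/W
R_stud  = 0.175/(51.2×0.19×19) = 9.468×10^-4 K/W
R_cav   = 0.175/(0.0395×0.81×19) = 0.2879 K/W
1/R_core = 1/R_stud + 1/R_cav → R_core = 9.437×10^-4 K/W
R_outer = 0.012/(0.222×19) = 0.002845 K/W
R_total = 0.004892 K/W
Q = ΔT/R_total = 43/0.004892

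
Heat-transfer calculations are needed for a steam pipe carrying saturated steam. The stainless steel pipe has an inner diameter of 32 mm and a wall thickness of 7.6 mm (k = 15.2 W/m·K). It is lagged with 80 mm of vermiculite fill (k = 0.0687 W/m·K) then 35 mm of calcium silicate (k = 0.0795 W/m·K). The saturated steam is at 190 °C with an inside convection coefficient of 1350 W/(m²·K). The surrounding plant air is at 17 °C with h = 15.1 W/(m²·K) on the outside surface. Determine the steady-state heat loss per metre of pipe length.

Per-layer cylindrical resistances, series-summed:
R_inner film = 1/(h_i·2πr₁L) = 1/(1350×2π×0.016×1) = 0.007368 K/W
R_stainless steel pipe wall = ln(23.6/16)/(2π×15.2×1) = 0.00407 K/W
R_vermiculite fill = ln(103.6/23.6)/(2π×0.0687×1) = 3.427 K/W
R_calcium silicate = ln(138.6/103.6)/(2π×0.0795×1) = 0.5827 K/W
R_outer film = 1/(h_o·2πr_oL) = 1/(15.1×2π×0.1386×1) = 0.07605 K/W
R_total = 4.097 K/W
Q = ΔT/R_total = 173/4.097

q′ ≈ 42.2 W/m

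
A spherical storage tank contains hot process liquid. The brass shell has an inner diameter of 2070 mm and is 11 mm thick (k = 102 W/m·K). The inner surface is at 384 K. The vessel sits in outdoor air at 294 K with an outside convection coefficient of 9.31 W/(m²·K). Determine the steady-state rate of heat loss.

Q ≈ 11500 W

Radial (spherical) resistances in series:
R_brass shell = (1/1.035 − 1/1.046)/(4π×102) = 7.927×10^-6 K/W
R_outer film = 1/(h·4πr_o²) = 1/(9.31×4π×1.046²) = 0.007812 K/W
R_total = 0.00782 K/W
Q = ΔT/R_total = 90/0.00782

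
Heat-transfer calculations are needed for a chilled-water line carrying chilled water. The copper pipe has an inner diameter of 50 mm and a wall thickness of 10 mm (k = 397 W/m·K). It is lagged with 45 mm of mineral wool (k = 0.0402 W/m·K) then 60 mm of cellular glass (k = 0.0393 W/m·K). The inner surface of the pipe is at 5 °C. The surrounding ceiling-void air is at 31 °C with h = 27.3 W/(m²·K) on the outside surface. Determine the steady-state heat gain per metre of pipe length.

q′ ≈ 4.66 W/m

Treating each annulus and film as a series resistance:
R_copper pipe wall = ln(35/25)/(2π×397×1) = 1.349×10^-4 K/W
R_mineral wool = ln(80/35)/(2π×0.0402×1) = 3.273 K/W
R_cellular glass = ln(140/80)/(2π×0.0393×1) = 2.266 K/W
R_outer film = 1/(h_o·2πr_oL) = 1/(27.3×2π×0.14×1) = 0.04164 K/W
R_total = 5.581 K/W
Q = ΔT/R_total = 26/5.581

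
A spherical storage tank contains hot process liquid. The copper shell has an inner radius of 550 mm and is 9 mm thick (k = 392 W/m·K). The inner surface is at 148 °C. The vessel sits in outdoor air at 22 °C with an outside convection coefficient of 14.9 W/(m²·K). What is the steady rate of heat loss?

Q ≈ 7370 W

For a spherical shell R = (1/r₁ − 1/r₂)/(4πk); film R = 1/(h·4πr²). In series:
R_copper shell = (1/0.55 − 1/0.559)/(4π×392) = 5.943×10^-6 K/W
R_outer film = 1/(h·4πr_o²) = 1/(14.9×4π×0.559²) = 0.01709 K/W
R_total = 0.0171 K/W
Q = ΔT/R_total = 126/0.0171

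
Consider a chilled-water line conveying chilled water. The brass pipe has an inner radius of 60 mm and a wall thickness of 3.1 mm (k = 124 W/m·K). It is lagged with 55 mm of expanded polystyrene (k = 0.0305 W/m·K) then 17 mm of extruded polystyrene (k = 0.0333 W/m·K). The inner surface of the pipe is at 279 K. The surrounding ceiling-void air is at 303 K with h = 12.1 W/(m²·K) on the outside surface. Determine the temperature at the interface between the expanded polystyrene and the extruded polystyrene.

Per-layer cylindrical resistances, series-summed:
R_brass pipe wall = ln(63.1/60)/(2π×124×1) = 6.466×10^-5 K/W
R_expanded polystyrene = ln(118.1/63.1)/(2π×0.0305×1) = 3.271 K/W
R_extruded polystyrene = ln(135.1/118.1)/(2π×0.0333×1) = 0.6428 K/W
R_outer film = 1/(h_o·2πr_oL) = 1/(12.1×2π×0.1351×1) = 0.09736 K/W
R_total = 4.011 K/W
Q = ΔT/R_total = 24/4.011
Q = 5.98 W/m
T_interface = T_inner + Q·ΣR(inner→interface) = 279 + 5.98×3.271

T ≈ 299 K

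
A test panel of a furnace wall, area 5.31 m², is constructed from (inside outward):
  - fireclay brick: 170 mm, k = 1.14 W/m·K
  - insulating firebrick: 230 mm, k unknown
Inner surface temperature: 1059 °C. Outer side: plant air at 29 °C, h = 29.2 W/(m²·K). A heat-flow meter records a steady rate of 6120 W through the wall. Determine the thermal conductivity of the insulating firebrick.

Series thermal resistances:
R_fireclay brick = L/(kA) = 0.17/(1.14×5.31) = 0.02808 K/W
R_outer film = 1/(h_o·A) = 1/(29.2×5.31) = 0.006449 K/W
Sum of known resistances R_other = 0.03453 K/W
Total R = ΔT/Q = 1030/6120 = 0.1683 K/W
R_insulating firebrick = R_total − R_other = 0.1338 K/W
k = L/(R·A) = 0.23/(0.1338×5.31)

k ≈ 0.324 W/(m·K)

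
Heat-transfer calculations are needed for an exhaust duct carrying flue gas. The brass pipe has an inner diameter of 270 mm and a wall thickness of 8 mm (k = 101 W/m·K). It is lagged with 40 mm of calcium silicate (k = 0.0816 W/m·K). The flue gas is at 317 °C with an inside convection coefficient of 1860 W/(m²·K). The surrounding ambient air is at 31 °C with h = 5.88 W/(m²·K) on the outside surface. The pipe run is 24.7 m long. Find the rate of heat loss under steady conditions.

Per-layer cylindrical resistances, series-summed:
R_inner film = 1/(h_i·2πr₁L) = 1/(1860×2π×0.135×24.7) = 2.566×10^-5 K/W
R_brass pipe wall = ln(143/135)/(2π×101×24.7) = 3.673×10^-6 K/W
R_calcium silicate = ln(183/143)/(2π×0.0816×24.7) = 0.01948 K/W
R_outer film = 1/(h_o·2πr_oL) = 1/(5.88×2π×0.183×24.7) = 0.005988 K/W
R_total = 0.02549 K/W
Q = ΔT/R_total = 286/0.02549

Q ≈ 11200 W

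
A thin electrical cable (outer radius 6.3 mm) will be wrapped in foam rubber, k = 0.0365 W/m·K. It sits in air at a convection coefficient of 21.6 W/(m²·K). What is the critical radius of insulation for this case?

r_cr ≈ 1.69 mm

For a cylinder r_cr = k/h = 0.0365/21.6
r_cr = 1.69 mm; since the bare radius (6.3 mm) is above r_cr, any added insulation will reduce heat loss.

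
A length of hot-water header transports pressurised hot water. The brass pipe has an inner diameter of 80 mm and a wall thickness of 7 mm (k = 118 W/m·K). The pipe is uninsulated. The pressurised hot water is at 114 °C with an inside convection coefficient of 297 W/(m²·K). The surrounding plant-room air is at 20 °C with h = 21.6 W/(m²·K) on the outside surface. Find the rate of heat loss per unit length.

Treating each annulus and film as a series resistance:
R_inner film = 1/(h_i·2πr₁L) = 1/(297×2π×0.04×1) = 0.0134 K/W
R_brass pipe wall = ln(47/40)/(2π×118×1) = 2.175×10^-4 K/W
R_outer film = 1/(h_o·2πr_oL) = 1/(21.6×2π×0.047×1) = 0.1568 K/W
R_total = 0.1704 K/W
Q = ΔT/R_total = 94/0.1704

q′ ≈ 552 W/m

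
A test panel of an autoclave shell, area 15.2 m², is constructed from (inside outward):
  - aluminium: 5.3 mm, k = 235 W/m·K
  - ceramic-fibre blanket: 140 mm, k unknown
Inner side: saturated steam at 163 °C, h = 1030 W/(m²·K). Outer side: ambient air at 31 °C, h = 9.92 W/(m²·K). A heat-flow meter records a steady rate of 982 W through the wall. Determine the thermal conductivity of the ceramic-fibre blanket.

Series thermal resistances:
R_inner film = 1/(h_i·A) = 1/(1030×15.2) = 6.387×10^-5 K/W
R_aluminium = L/(kA) = 0.0053/(235×15.2) = 1.484×10^-6 K/W
R_outer film = 1/(h_o·A) = 1/(9.92×15.2) = 0.006632 K/W
Sum of known resistances R_other = 0.006697 K/W
Total R = ΔT/Q = 132/982 = 0.1344 K/W
R_ceramic-fibre blanket = R_total − R_other = 0.1277 K/W
k = L/(R·A) = 0.14/(0.1277×15.2)

k ≈ 0.0721 W/(m·K)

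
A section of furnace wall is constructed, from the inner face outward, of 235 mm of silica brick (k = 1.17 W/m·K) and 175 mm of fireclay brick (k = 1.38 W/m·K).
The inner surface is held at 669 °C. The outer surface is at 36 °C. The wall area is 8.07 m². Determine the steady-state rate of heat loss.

Q ≈ 15600 W

Model the wall as resistances in series:
R_silica brick = L/(kA) = 0.235/(1.17×8.07) = 0.02489 K/W
R_fireclay brick = L/(kA) = 0.175/(1.38×8.07) = 0.01571 K/W
R_total = 0.0406 K/W
Q = ΔT / R_total = 633 / 0.0406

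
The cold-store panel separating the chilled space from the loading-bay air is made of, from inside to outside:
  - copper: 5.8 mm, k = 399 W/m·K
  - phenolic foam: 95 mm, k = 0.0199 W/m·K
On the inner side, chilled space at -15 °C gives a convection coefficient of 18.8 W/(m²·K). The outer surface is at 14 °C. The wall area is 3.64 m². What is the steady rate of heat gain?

Q ≈ 21.9 W

Model the wall as resistances in series:
R_inner film = 1/(h_i·A) = 1/(18.8×3.64) = 0.01461 K/W
R_copper = L/(kA) = 0.0058/(399×3.64) = 3.994×10^-6 K/W
R_phenolic foam = L/(kA) = 0.095/(0.0199×3.64) = 1.312 K/W
R_total = 1.326 K/W
Q = ΔT / R_total = 29 / 1.326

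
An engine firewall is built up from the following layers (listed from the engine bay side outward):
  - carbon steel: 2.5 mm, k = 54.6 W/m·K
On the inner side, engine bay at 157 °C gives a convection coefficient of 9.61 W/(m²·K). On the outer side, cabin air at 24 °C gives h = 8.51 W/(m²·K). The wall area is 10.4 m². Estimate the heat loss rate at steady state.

Using the resistance-network approach (series):
R_inner film = 1/(h_i·A) = 1/(9.61×10.4) = 0.01001 K/W
R_carbon steel = L/(kA) = 0.0025/(54.6×10.4) = 4.403×10^-6 K/W
R_outer film = 1/(h_o·A) = 1/(8.51×10.4) = 0.0113 K/W
R_total = 0.02131 K/W
Q = ΔT / R_total = 133 / 0.02131

Q ≈ 6240 W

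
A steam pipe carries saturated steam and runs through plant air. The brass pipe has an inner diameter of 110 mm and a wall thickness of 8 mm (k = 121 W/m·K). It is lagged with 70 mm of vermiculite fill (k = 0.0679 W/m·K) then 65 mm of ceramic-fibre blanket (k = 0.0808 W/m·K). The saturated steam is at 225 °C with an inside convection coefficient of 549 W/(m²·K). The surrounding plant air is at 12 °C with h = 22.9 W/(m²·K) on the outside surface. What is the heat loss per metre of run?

q′ ≈ 82.7 W/m

Radial resistances (cylindrical: R_cond = ln(r_o/r_i)/(2πkL), R_conv = 1/(h·2πrL)):
R_inner film = 1/(h_i·2πr₁L) = 1/(549×2π×0.055×1) = 0.005271 K/W
R_brass pipe wall = ln(63/55)/(2π×121×1) = 1.786×10^-4 K/W
R_vermiculite fill = ln(133/63)/(2π×0.0679×1) = 1.751 K/W
R_ceramic-fibre blanket = ln(198/133)/(2π×0.0808×1) = 0.7838 K/W
R_outer film = 1/(h_o·2πr_oL) = 1/(22.9×2π×0.198×1) = 0.0351 K/W
R_total = 2.576 K/W
Q = ΔT/R_total = 213/2.576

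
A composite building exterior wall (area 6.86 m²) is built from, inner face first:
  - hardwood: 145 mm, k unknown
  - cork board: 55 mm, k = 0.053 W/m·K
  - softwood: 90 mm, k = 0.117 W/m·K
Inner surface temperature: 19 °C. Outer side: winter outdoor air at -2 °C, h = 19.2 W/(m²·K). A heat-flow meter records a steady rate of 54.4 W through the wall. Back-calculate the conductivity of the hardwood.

k ≈ 0.184 W/(m·K)

Using the resistance-network approach (series):
R_cork board = L/(kA) = 0.055/(0.053×6.86) = 0.1513 K/W
R_softwood = L/(kA) = 0.09/(0.117×6.86) = 0.1121 K/W
R_outer film = 1/(h_o·A) = 1/(19.2×6.86) = 0.007592 K/W
Sum of known resistances R_other = 0.271 K/W
Total R = ΔT/Q = 21/54.4 = 0.386 K/W
R_hardwood = R_total − R_other = 0.115 K/W
k = L/(R·A) = 0.145/(0.115×6.86)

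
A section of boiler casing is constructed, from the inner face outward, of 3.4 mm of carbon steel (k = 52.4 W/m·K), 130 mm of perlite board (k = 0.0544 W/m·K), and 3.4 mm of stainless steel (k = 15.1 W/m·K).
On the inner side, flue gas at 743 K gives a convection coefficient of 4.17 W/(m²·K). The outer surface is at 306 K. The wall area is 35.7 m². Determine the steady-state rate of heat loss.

Q ≈ 5930 W

Thermal resistances in series:
R_inner film = 1/(h_i·A) = 1/(4.17×35.7) = 0.006717 K/W
R_carbon steel = L/(kA) = 0.0034/(52.4×35.7) = 1.818×10^-6 K/W
R_perlite board = L/(kA) = 0.13/(0.0544×35.7) = 0.06694 K/W
R_stainless steel = L/(kA) = 0.0034/(15.1×35.7) = 6.307×10^-6 K/W
R_total = 0.07366 K/W
Q = ΔT / R_total = 437 / 0.07366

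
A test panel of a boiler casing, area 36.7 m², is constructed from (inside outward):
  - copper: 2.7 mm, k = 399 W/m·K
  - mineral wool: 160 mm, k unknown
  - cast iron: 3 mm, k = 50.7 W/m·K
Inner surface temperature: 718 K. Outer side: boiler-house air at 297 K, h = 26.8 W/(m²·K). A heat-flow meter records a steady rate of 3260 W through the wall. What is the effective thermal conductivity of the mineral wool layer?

k ≈ 0.034 W/(m·K)

Thermal resistances in series:
R_copper = L/(kA) = 0.0027/(399×36.7) = 1.844×10^-7 K/W
R_cast iron = L/(kA) = 0.003/(50.7×36.7) = 1.612×10^-6 K/W
R_outer film = 1/(h_o·A) = 1/(26.8×36.7) = 0.001017 K/W
Sum of known resistances R_other = 0.001019 K/W
Total R = ΔT/Q = 421/3260 = 0.1291 K/W
R_mineral wool = R_total − R_other = 0.1281 K/W
k = L/(R·A) = 0.16/(0.1281×36.7)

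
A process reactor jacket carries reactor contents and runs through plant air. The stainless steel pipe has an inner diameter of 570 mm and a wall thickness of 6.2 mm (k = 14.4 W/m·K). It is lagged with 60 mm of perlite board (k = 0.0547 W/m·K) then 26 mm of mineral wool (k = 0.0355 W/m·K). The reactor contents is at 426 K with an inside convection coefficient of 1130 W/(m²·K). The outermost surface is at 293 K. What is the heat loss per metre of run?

q′ ≈ 154 W/m

Treating each annulus and film as a series resistance:
R_inner film = 1/(h_i·2πr₁L) = 1/(1130×2π×0.285×1) = 4.942×10^-4 K/W
R_stainless steel pipe wall = ln(291.2/285)/(2π×14.4×1) = 2.379×10^-4 K/W
R_perlite board = ln(351.2/291.2)/(2π×0.0547×1) = 0.5451 K/W
R_mineral wool = ln(377.2/351.2)/(2π×0.0355×1) = 0.3202 K/W
R_total = 0.866 K/W
Q = ΔT/R_total = 133/0.866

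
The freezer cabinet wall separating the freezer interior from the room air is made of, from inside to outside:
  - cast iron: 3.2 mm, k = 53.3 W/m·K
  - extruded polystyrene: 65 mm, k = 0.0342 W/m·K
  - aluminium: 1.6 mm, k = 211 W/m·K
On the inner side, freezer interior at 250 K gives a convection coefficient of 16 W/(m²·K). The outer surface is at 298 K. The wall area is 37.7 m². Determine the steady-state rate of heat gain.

Thermal resistances in series:
R_inner film = 1/(h_i·A) = 1/(16×37.7) = 0.001658 K/W
R_cast iron = L/(kA) = 0.0032/(53.3×37.7) = 1.593×10^-6 K/W
R_extruded polystyrene = L/(kA) = 0.065/(0.0342×37.7) = 0.05041 K/W
R_aluminium = L/(kA) = 0.0016/(211×37.7) = 2.011×10^-7 K/W
R_total = 0.05207 K/W
Q = ΔT / R_total = 48 / 0.05207

Q ≈ 922 W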